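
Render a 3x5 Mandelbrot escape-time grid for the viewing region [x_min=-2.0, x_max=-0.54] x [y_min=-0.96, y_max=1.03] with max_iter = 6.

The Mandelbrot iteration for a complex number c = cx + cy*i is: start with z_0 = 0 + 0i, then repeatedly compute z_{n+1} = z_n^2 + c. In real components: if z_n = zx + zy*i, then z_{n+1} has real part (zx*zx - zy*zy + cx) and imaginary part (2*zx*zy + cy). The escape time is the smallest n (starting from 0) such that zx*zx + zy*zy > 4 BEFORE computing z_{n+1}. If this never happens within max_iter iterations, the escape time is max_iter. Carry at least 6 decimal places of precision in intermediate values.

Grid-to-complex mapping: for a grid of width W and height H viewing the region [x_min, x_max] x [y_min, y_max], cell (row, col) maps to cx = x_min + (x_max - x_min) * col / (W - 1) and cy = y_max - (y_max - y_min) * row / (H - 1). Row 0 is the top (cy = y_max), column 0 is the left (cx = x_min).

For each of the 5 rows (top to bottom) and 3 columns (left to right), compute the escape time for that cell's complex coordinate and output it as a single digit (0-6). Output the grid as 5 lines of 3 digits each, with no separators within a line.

Answer: 134
146
166
156
134

Derivation:
(row=0, col=0): c = -2.0000 + 1.0300i → escape time 1
(row=0, col=1): c = -1.2700 + 1.0300i → escape time 3
(row=0, col=2): c = -0.5400 + 1.0300i → escape time 4
(row=1, col=0): c = -2.0000 + 0.5325i → escape time 1
(row=1, col=1): c = -1.2700 + 0.5325i → escape time 4
(row=1, col=2): c = -0.5400 + 0.5325i → escape time 6
(row=2, col=0): c = -2.0000 + 0.0350i → escape time 1
(row=2, col=1): c = -1.2700 + 0.0350i → escape time 6
(row=2, col=2): c = -0.5400 + 0.0350i → escape time 6
(row=3, col=0): c = -2.0000 + -0.4625i → escape time 1
(row=3, col=1): c = -1.2700 + -0.4625i → escape time 5
(row=3, col=2): c = -0.5400 + -0.4625i → escape time 6
(row=4, col=0): c = -2.0000 + -0.9600i → escape time 1
(row=4, col=1): c = -1.2700 + -0.9600i → escape time 3
(row=4, col=2): c = -0.5400 + -0.9600i → escape time 4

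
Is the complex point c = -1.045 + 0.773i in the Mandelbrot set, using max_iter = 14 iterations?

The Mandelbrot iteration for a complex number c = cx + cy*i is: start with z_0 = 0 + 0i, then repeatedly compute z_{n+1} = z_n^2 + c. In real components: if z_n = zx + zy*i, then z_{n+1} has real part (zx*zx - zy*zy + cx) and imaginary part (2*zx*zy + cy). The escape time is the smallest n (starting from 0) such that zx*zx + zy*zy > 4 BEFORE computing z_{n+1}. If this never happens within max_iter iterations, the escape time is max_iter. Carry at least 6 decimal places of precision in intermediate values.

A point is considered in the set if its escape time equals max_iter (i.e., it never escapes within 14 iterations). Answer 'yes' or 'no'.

z_0 = 0 + 0i, c = -1.0450 + 0.7730i
Iter 1: z = -1.0450 + 0.7730i, |z|^2 = 1.6896
Iter 2: z = -0.5505 + -0.8426i, |z|^2 = 1.0130
Iter 3: z = -1.4519 + 1.7007i, |z|^2 = 5.0002
Escaped at iteration 3

Answer: no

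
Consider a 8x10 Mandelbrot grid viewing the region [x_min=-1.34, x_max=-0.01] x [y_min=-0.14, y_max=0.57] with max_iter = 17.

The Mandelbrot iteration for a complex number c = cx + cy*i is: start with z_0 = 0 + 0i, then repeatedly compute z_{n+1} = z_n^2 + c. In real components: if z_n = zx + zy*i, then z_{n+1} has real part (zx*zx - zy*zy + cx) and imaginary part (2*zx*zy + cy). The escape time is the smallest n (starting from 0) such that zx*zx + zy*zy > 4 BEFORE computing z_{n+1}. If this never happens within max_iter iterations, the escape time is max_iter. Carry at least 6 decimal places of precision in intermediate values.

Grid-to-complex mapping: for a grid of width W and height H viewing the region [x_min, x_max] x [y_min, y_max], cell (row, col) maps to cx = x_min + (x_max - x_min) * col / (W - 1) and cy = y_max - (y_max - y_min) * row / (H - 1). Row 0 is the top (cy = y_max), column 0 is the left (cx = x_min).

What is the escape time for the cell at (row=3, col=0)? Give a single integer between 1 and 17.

Answer: 6

Derivation:
z_0 = 0 + 0i, c = -1.3400 + 0.3333i
Iter 1: z = -1.3400 + 0.3333i, |z|^2 = 1.9067
Iter 2: z = 0.3445 + -0.5600i, |z|^2 = 0.4323
Iter 3: z = -1.5349 + -0.0525i, |z|^2 = 2.3588
Iter 4: z = 1.0132 + 0.4945i, |z|^2 = 1.2712
Iter 5: z = -0.5578 + 1.3354i, |z|^2 = 2.0945
Iter 6: z = -2.8121 + -1.1566i, |z|^2 = 9.2455
Escaped at iteration 6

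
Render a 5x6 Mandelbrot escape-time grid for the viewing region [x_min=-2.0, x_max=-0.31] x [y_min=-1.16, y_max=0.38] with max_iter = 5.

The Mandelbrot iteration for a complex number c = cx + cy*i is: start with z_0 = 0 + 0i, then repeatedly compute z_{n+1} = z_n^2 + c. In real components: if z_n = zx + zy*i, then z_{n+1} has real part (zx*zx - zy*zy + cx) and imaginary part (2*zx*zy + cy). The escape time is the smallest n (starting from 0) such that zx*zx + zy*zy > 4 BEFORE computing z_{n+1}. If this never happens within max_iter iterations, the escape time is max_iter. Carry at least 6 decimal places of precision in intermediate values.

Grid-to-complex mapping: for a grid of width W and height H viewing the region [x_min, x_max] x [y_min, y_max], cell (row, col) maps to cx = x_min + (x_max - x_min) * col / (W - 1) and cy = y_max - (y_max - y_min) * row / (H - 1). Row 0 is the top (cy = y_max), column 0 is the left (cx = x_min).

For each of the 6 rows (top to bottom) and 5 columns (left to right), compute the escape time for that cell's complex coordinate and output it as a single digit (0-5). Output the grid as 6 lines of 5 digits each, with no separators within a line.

Answer: 14555
15555
15555
13455
13345
12334

Derivation:
(row=0, col=0): c = -2.0000 + 0.3800i → escape time 1
(row=0, col=1): c = -1.5775 + 0.3800i → escape time 4
(row=0, col=2): c = -1.1550 + 0.3800i → escape time 5
(row=0, col=3): c = -0.7325 + 0.3800i → escape time 5
(row=0, col=4): c = -0.3100 + 0.3800i → escape time 5
(row=1, col=0): c = -2.0000 + 0.0720i → escape time 1
(row=1, col=1): c = -1.5775 + 0.0720i → escape time 5
(row=1, col=2): c = -1.1550 + 0.0720i → escape time 5
(row=1, col=3): c = -0.7325 + 0.0720i → escape time 5
(row=1, col=4): c = -0.3100 + 0.0720i → escape time 5
(row=2, col=0): c = -2.0000 + -0.2360i → escape time 1
(row=2, col=1): c = -1.5775 + -0.2360i → escape time 5
(row=2, col=2): c = -1.1550 + -0.2360i → escape time 5
(row=2, col=3): c = -0.7325 + -0.2360i → escape time 5
(row=2, col=4): c = -0.3100 + -0.2360i → escape time 5
(row=3, col=0): c = -2.0000 + -0.5440i → escape time 1
(row=3, col=1): c = -1.5775 + -0.5440i → escape time 3
(row=3, col=2): c = -1.1550 + -0.5440i → escape time 4
(row=3, col=3): c = -0.7325 + -0.5440i → escape time 5
(row=3, col=4): c = -0.3100 + -0.5440i → escape time 5
(row=4, col=0): c = -2.0000 + -0.8520i → escape time 1
(row=4, col=1): c = -1.5775 + -0.8520i → escape time 3
(row=4, col=2): c = -1.1550 + -0.8520i → escape time 3
(row=4, col=3): c = -0.7325 + -0.8520i → escape time 4
(row=4, col=4): c = -0.3100 + -0.8520i → escape time 5
(row=5, col=0): c = -2.0000 + -1.1600i → escape time 1
(row=5, col=1): c = -1.5775 + -1.1600i → escape time 2
(row=5, col=2): c = -1.1550 + -1.1600i → escape time 3
(row=5, col=3): c = -0.7325 + -1.1600i → escape time 3
(row=5, col=4): c = -0.3100 + -1.1600i → escape time 4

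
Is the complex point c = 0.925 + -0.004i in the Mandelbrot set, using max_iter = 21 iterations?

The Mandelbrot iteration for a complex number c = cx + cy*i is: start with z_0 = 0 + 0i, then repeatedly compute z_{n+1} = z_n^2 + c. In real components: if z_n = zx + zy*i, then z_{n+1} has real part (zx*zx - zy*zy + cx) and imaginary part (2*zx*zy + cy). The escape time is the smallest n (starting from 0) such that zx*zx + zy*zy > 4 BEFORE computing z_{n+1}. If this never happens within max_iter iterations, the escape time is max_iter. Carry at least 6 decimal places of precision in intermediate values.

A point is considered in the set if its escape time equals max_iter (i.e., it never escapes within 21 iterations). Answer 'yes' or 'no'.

z_0 = 0 + 0i, c = 0.9250 + -0.0040i
Iter 1: z = 0.9250 + -0.0040i, |z|^2 = 0.8556
Iter 2: z = 1.7806 + -0.0114i, |z|^2 = 3.1707
Iter 3: z = 4.0954 + -0.0446i, |z|^2 = 16.7746
Escaped at iteration 3

Answer: no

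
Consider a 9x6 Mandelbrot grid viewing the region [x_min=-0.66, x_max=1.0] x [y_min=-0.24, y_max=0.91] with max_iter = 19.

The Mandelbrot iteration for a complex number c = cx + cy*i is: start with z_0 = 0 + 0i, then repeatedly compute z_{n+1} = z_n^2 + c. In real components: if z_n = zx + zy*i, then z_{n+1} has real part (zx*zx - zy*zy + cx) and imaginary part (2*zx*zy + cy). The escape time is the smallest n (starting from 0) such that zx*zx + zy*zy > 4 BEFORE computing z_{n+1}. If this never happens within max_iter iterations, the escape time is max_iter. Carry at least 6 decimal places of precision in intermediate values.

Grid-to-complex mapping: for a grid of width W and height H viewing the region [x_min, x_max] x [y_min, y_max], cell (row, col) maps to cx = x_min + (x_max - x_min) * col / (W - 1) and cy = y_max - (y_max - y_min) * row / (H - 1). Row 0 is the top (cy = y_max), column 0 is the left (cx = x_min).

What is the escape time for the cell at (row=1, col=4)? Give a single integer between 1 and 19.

z_0 = 0 + 0i, c = 0.1700 + 0.6800i
Iter 1: z = 0.1700 + 0.6800i, |z|^2 = 0.4913
Iter 2: z = -0.2635 + 0.9112i, |z|^2 = 0.8997
Iter 3: z = -0.5909 + 0.1998i, |z|^2 = 0.3890
Iter 4: z = 0.4792 + 0.4439i, |z|^2 = 0.4267
Iter 5: z = 0.2026 + 1.1054i, |z|^2 = 1.2630
Iter 6: z = -1.0109 + 1.1279i, |z|^2 = 2.2940
Iter 7: z = -0.0801 + -1.6004i, |z|^2 = 2.5676
Iter 8: z = -2.3847 + 0.9364i, |z|^2 = 6.5639
Escaped at iteration 8

Answer: 8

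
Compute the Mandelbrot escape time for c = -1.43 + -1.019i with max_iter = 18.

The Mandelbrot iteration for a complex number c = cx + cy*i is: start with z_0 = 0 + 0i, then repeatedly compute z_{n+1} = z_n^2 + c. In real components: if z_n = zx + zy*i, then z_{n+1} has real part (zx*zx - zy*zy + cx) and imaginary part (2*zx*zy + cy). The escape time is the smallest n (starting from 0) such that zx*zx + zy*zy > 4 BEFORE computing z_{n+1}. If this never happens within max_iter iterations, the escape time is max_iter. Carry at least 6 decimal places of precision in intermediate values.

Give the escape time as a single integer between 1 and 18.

z_0 = 0 + 0i, c = -1.4300 + -1.0190i
Iter 1: z = -1.4300 + -1.0190i, |z|^2 = 3.0833
Iter 2: z = -0.4235 + 1.8953i, |z|^2 = 3.7716
Iter 3: z = -4.8430 + -2.6242i, |z|^2 = 30.3410
Escaped at iteration 3

Answer: 3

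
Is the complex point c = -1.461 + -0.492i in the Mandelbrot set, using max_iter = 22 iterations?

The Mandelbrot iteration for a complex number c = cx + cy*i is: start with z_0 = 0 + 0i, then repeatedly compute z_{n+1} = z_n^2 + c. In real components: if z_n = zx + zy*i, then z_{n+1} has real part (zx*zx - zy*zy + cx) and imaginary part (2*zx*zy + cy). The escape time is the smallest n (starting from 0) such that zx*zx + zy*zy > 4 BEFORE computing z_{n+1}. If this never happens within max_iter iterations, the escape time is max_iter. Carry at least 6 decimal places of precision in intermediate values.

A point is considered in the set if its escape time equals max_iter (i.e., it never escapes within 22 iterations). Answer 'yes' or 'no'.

Answer: no

Derivation:
z_0 = 0 + 0i, c = -1.4610 + -0.4920i
Iter 1: z = -1.4610 + -0.4920i, |z|^2 = 2.3766
Iter 2: z = 0.4315 + 0.9456i, |z|^2 = 1.0804
Iter 3: z = -2.1690 + 0.3240i, |z|^2 = 4.8097
Escaped at iteration 3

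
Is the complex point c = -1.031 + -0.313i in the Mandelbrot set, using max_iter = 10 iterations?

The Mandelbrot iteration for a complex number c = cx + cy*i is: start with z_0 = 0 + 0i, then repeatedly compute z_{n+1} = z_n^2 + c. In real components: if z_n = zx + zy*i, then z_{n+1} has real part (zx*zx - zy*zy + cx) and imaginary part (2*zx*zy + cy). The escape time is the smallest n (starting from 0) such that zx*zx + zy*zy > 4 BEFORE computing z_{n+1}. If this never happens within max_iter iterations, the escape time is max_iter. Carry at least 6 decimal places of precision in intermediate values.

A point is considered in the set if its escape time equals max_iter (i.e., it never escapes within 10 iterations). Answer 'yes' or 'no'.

Answer: yes

Derivation:
z_0 = 0 + 0i, c = -1.0310 + -0.3130i
Iter 1: z = -1.0310 + -0.3130i, |z|^2 = 1.1609
Iter 2: z = -0.0660 + 0.3324i, |z|^2 = 0.1149
Iter 3: z = -1.1371 + -0.3569i, |z|^2 = 1.4204
Iter 4: z = 0.1347 + 0.4986i, |z|^2 = 0.2668
Iter 5: z = -1.2615 + -0.1786i, |z|^2 = 1.6233
Iter 6: z = 0.5285 + 0.1377i, |z|^2 = 0.2983
Iter 7: z = -0.7707 + -0.1674i, |z|^2 = 0.6220
Iter 8: z = -0.4651 + -0.0549i, |z|^2 = 0.2193
Iter 9: z = -0.8177 + -0.2619i, |z|^2 = 0.7373
Did not escape in 10 iterations → in set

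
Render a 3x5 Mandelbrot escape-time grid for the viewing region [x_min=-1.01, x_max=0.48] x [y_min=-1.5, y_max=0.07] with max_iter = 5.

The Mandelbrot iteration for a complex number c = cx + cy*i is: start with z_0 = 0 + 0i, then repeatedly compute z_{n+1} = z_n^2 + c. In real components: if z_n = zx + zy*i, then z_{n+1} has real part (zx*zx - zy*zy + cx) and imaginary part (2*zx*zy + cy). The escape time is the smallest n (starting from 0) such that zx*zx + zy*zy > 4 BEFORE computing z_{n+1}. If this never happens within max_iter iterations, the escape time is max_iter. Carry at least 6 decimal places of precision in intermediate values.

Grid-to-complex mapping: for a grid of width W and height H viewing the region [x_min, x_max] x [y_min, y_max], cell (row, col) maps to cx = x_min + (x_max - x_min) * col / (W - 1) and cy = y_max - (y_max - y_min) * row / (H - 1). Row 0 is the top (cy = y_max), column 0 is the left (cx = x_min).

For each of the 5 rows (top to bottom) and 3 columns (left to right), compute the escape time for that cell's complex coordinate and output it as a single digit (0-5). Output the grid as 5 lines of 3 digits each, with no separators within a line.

Answer: 555
555
454
352
222

Derivation:
(row=0, col=0): c = -1.0100 + 0.0700i → escape time 5
(row=0, col=1): c = -0.2650 + 0.0700i → escape time 5
(row=0, col=2): c = 0.4800 + 0.0700i → escape time 5
(row=1, col=0): c = -1.0100 + -0.3225i → escape time 5
(row=1, col=1): c = -0.2650 + -0.3225i → escape time 5
(row=1, col=2): c = 0.4800 + -0.3225i → escape time 5
(row=2, col=0): c = -1.0100 + -0.7150i → escape time 4
(row=2, col=1): c = -0.2650 + -0.7150i → escape time 5
(row=2, col=2): c = 0.4800 + -0.7150i → escape time 4
(row=3, col=0): c = -1.0100 + -1.1075i → escape time 3
(row=3, col=1): c = -0.2650 + -1.1075i → escape time 5
(row=3, col=2): c = 0.4800 + -1.1075i → escape time 2
(row=4, col=0): c = -1.0100 + -1.5000i → escape time 2
(row=4, col=1): c = -0.2650 + -1.5000i → escape time 2
(row=4, col=2): c = 0.4800 + -1.5000i → escape time 2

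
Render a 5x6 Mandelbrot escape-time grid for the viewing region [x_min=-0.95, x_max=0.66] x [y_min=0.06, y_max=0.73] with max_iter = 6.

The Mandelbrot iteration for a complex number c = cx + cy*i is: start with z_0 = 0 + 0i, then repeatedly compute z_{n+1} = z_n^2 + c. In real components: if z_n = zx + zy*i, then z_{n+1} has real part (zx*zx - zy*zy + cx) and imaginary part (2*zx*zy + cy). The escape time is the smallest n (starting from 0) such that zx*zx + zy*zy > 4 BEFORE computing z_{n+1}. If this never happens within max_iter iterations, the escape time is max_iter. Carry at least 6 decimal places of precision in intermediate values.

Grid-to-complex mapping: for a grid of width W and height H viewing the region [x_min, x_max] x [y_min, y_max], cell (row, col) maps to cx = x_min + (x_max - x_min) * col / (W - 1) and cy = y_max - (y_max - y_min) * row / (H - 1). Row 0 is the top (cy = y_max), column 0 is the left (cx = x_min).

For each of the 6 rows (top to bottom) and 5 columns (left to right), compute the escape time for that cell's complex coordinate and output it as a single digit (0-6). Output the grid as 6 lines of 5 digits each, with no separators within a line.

Answer: 46663
56663
56663
66663
66664
66664

Derivation:
(row=0, col=0): c = -0.9500 + 0.7300i → escape time 4
(row=0, col=1): c = -0.5475 + 0.7300i → escape time 6
(row=0, col=2): c = -0.1450 + 0.7300i → escape time 6
(row=0, col=3): c = 0.2575 + 0.7300i → escape time 6
(row=0, col=4): c = 0.6600 + 0.7300i → escape time 3
(row=1, col=0): c = -0.9500 + 0.5960i → escape time 5
(row=1, col=1): c = -0.5475 + 0.5960i → escape time 6
(row=1, col=2): c = -0.1450 + 0.5960i → escape time 6
(row=1, col=3): c = 0.2575 + 0.5960i → escape time 6
(row=1, col=4): c = 0.6600 + 0.5960i → escape time 3
(row=2, col=0): c = -0.9500 + 0.4620i → escape time 5
(row=2, col=1): c = -0.5475 + 0.4620i → escape time 6
(row=2, col=2): c = -0.1450 + 0.4620i → escape time 6
(row=2, col=3): c = 0.2575 + 0.4620i → escape time 6
(row=2, col=4): c = 0.6600 + 0.4620i → escape time 3
(row=3, col=0): c = -0.9500 + 0.3280i → escape time 6
(row=3, col=1): c = -0.5475 + 0.3280i → escape time 6
(row=3, col=2): c = -0.1450 + 0.3280i → escape time 6
(row=3, col=3): c = 0.2575 + 0.3280i → escape time 6
(row=3, col=4): c = 0.6600 + 0.3280i → escape time 3
(row=4, col=0): c = -0.9500 + 0.1940i → escape time 6
(row=4, col=1): c = -0.5475 + 0.1940i → escape time 6
(row=4, col=2): c = -0.1450 + 0.1940i → escape time 6
(row=4, col=3): c = 0.2575 + 0.1940i → escape time 6
(row=4, col=4): c = 0.6600 + 0.1940i → escape time 4
(row=5, col=0): c = -0.9500 + 0.0600i → escape time 6
(row=5, col=1): c = -0.5475 + 0.0600i → escape time 6
(row=5, col=2): c = -0.1450 + 0.0600i → escape time 6
(row=5, col=3): c = 0.2575 + 0.0600i → escape time 6
(row=5, col=4): c = 0.6600 + 0.0600i → escape time 4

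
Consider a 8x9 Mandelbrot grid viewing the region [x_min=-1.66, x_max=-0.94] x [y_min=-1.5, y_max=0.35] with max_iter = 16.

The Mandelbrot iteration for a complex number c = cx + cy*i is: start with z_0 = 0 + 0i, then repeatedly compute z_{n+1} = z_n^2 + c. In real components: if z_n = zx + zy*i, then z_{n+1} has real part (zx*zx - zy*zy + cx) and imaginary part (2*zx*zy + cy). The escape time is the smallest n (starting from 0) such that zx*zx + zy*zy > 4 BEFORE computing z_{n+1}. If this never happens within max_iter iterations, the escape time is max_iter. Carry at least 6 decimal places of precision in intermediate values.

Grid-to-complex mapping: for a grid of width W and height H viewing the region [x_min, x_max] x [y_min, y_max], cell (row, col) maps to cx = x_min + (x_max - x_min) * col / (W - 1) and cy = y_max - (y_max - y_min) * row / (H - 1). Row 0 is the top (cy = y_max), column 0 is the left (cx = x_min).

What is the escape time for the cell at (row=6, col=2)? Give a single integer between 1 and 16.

z_0 = 0 + 0i, c = -1.4543 + -1.0375i
Iter 1: z = -1.4543 + -1.0375i, |z|^2 = 3.1914
Iter 2: z = -0.4157 + 1.9801i, |z|^2 = 4.0938
Escaped at iteration 2

Answer: 2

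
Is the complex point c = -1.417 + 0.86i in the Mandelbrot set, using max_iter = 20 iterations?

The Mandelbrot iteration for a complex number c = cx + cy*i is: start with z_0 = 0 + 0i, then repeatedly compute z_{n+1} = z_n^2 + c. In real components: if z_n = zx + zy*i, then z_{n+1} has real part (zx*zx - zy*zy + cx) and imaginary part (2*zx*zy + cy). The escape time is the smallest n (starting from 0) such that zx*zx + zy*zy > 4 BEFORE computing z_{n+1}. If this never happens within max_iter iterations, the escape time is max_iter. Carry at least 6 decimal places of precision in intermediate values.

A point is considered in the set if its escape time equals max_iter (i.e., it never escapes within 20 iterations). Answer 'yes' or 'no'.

z_0 = 0 + 0i, c = -1.4170 + 0.8600i
Iter 1: z = -1.4170 + 0.8600i, |z|^2 = 2.7475
Iter 2: z = -0.1487 + -1.5772i, |z|^2 = 2.5098
Iter 3: z = -3.8826 + 1.3291i, |z|^2 = 16.8409
Escaped at iteration 3

Answer: no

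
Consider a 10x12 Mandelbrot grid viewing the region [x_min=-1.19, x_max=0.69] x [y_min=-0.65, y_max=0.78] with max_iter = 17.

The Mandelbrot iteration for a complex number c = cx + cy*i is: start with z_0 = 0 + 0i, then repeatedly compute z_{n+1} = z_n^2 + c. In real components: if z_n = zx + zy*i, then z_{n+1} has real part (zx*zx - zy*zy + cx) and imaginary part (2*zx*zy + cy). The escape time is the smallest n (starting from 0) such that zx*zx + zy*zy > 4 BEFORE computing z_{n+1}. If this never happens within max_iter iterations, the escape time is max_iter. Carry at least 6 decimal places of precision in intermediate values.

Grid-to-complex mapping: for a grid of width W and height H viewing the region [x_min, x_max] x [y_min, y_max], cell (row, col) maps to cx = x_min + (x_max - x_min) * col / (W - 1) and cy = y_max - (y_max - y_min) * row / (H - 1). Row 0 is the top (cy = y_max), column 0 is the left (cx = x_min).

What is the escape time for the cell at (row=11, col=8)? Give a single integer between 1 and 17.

z_0 = 0 + 0i, c = 0.4811 + -0.6500i
Iter 1: z = 0.4811 + -0.6500i, |z|^2 = 0.6540
Iter 2: z = 0.2901 + -1.2754i, |z|^2 = 1.7109
Iter 3: z = -1.0615 + -1.3900i, |z|^2 = 3.0588
Iter 4: z = -0.3241 + 2.3009i, |z|^2 = 5.3991
Escaped at iteration 4

Answer: 4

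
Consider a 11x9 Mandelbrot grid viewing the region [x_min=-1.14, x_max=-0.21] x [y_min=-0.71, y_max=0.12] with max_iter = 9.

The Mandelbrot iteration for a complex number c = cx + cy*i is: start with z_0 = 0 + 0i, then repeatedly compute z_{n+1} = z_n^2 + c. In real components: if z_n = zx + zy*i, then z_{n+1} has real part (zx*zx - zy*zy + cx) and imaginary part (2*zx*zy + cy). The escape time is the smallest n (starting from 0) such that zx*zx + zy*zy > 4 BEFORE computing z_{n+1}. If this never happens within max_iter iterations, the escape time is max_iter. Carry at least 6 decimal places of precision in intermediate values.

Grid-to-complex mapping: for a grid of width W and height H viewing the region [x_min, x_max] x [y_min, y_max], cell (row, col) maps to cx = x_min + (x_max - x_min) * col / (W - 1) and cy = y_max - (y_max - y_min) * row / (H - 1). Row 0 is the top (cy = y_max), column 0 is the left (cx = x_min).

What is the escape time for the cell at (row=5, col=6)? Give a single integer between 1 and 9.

z_0 = 0 + 0i, c = -0.5820 + -0.3987i
Iter 1: z = -0.5820 + -0.3987i, |z|^2 = 0.4977
Iter 2: z = -0.4023 + 0.0654i, |z|^2 = 0.1661
Iter 3: z = -0.4244 + -0.4514i, |z|^2 = 0.3839
Iter 4: z = -0.6056 + -0.0156i, |z|^2 = 0.3670
Iter 5: z = -0.2155 + -0.3799i, |z|^2 = 0.1908
Iter 6: z = -0.6799 + -0.2350i, |z|^2 = 0.5174
Iter 7: z = -0.1750 + -0.0792i, |z|^2 = 0.0369
Iter 8: z = -0.5576 + -0.3710i, |z|^2 = 0.4486

Answer: 9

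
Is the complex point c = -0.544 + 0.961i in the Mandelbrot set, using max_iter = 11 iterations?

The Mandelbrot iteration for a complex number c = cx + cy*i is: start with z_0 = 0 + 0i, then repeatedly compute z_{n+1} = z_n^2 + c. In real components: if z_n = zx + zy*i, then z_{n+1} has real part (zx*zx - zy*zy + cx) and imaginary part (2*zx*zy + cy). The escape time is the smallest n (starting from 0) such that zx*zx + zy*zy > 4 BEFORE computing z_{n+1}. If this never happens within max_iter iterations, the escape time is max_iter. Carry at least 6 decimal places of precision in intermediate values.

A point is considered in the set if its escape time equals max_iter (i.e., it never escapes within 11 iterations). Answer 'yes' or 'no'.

z_0 = 0 + 0i, c = -0.5440 + 0.9610i
Iter 1: z = -0.5440 + 0.9610i, |z|^2 = 1.2195
Iter 2: z = -1.1716 + -0.0846i, |z|^2 = 1.3798
Iter 3: z = 0.8215 + 1.1592i, |z|^2 = 2.0184
Iter 4: z = -1.2128 + 2.8654i, |z|^2 = 9.6815
Escaped at iteration 4

Answer: no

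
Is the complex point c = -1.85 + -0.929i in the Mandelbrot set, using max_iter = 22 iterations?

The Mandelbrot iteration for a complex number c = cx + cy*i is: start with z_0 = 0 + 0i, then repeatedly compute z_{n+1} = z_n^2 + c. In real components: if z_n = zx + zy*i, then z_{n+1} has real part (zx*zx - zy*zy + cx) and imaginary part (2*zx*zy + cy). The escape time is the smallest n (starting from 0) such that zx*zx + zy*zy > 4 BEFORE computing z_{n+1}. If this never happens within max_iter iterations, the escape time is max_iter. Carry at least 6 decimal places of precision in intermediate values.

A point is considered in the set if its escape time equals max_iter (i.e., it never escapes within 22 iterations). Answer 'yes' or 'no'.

z_0 = 0 + 0i, c = -1.8500 + -0.9290i
Iter 1: z = -1.8500 + -0.9290i, |z|^2 = 4.2855
Escaped at iteration 1

Answer: no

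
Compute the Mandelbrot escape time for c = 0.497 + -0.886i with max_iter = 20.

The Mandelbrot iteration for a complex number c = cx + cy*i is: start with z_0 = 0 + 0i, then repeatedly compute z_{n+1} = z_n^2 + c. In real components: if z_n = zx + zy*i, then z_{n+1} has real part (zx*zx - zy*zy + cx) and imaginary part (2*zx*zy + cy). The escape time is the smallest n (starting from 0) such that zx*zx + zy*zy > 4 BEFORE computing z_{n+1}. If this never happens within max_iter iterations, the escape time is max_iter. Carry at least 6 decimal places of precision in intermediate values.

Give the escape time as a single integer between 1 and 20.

Answer: 3

Derivation:
z_0 = 0 + 0i, c = 0.4970 + -0.8860i
Iter 1: z = 0.4970 + -0.8860i, |z|^2 = 1.0320
Iter 2: z = -0.0410 + -1.7667i, |z|^2 = 3.1229
Iter 3: z = -2.6225 + -0.7412i, |z|^2 = 7.4268
Escaped at iteration 3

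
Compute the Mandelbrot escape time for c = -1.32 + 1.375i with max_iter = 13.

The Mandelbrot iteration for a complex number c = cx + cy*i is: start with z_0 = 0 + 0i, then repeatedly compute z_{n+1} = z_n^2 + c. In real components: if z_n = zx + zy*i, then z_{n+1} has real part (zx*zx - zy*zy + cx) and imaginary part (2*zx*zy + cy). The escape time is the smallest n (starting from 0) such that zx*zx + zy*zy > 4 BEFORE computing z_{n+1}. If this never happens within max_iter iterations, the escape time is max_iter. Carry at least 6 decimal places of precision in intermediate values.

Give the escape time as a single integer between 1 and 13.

Answer: 2

Derivation:
z_0 = 0 + 0i, c = -1.3200 + 1.3750i
Iter 1: z = -1.3200 + 1.3750i, |z|^2 = 3.6330
Iter 2: z = -1.4682 + -2.2550i, |z|^2 = 7.2407
Escaped at iteration 2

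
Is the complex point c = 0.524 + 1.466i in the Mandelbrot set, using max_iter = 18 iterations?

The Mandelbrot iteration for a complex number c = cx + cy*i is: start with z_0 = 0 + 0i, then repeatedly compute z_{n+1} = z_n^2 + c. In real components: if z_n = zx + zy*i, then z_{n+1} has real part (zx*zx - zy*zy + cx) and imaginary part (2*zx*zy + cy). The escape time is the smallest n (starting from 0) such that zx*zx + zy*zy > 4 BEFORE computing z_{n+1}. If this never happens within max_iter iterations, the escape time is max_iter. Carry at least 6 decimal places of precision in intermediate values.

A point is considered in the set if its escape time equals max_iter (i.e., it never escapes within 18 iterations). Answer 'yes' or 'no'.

Answer: no

Derivation:
z_0 = 0 + 0i, c = 0.5240 + 1.4660i
Iter 1: z = 0.5240 + 1.4660i, |z|^2 = 2.4237
Iter 2: z = -1.3506 + 3.0024i, |z|^2 = 10.8383
Escaped at iteration 2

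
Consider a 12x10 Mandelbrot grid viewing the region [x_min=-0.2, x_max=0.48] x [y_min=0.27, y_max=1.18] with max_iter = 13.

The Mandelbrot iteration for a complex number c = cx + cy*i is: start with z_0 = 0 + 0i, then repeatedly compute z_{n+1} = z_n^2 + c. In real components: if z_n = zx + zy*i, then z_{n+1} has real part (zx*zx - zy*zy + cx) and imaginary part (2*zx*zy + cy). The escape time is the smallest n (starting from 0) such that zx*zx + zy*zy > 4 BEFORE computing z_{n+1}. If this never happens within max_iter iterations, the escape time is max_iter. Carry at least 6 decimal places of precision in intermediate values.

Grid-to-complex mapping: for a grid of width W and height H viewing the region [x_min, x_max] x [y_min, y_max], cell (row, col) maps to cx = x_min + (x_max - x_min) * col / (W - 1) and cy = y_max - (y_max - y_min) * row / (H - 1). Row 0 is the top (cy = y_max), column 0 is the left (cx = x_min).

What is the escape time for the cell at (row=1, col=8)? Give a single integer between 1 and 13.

Answer: 3

Derivation:
z_0 = 0 + 0i, c = 0.2945 + 1.0789i
Iter 1: z = 0.2945 + 1.0789i, |z|^2 = 1.2508
Iter 2: z = -0.7827 + 1.7145i, |z|^2 = 3.5520
Iter 3: z = -2.0322 + -1.6049i, |z|^2 = 6.7055
Escaped at iteration 3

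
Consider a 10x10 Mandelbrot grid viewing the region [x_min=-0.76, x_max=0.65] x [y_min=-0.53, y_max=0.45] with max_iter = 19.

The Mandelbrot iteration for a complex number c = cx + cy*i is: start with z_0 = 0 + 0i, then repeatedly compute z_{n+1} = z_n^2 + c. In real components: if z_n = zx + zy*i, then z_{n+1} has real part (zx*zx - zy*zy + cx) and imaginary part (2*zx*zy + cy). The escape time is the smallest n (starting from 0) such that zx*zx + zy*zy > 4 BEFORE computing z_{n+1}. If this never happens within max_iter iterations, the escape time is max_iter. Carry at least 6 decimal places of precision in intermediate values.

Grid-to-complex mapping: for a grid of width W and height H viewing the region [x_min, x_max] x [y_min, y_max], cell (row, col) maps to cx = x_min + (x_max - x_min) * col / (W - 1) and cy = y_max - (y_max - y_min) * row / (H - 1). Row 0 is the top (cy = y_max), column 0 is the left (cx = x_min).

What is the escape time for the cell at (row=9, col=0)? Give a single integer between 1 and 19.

z_0 = 0 + 0i, c = -0.7600 + -0.5300i
Iter 1: z = -0.7600 + -0.5300i, |z|^2 = 0.8585
Iter 2: z = -0.4633 + 0.2756i, |z|^2 = 0.2906
Iter 3: z = -0.6213 + -0.7854i, |z|^2 = 1.0028
Iter 4: z = -0.9908 + 0.4459i, |z|^2 = 1.1805
Iter 5: z = 0.0228 + -1.4136i, |z|^2 = 1.9988
Iter 6: z = -2.7578 + -0.5945i, |z|^2 = 7.9587
Escaped at iteration 6

Answer: 6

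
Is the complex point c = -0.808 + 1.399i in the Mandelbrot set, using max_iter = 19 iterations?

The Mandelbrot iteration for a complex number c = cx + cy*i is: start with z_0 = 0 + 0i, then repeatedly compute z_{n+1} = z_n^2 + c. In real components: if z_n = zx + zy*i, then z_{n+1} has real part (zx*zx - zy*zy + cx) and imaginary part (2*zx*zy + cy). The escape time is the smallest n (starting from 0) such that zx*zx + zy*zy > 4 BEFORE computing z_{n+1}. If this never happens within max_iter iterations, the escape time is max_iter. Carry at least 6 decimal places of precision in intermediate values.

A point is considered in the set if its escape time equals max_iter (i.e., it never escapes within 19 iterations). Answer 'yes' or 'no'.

Answer: no

Derivation:
z_0 = 0 + 0i, c = -0.8080 + 1.3990i
Iter 1: z = -0.8080 + 1.3990i, |z|^2 = 2.6101
Iter 2: z = -2.1123 + -0.8618i, |z|^2 = 5.2046
Escaped at iteration 2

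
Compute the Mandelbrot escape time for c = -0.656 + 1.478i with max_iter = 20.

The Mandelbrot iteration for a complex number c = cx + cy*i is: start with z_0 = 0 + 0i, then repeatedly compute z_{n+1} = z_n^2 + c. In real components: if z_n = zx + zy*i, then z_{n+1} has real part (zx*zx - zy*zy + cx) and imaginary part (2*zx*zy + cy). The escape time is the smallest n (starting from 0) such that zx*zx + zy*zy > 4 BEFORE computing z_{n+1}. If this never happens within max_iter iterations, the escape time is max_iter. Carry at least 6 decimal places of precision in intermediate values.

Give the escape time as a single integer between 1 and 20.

z_0 = 0 + 0i, c = -0.6560 + 1.4780i
Iter 1: z = -0.6560 + 1.4780i, |z|^2 = 2.6148
Iter 2: z = -2.4101 + -0.4611i, |z|^2 = 6.0215
Escaped at iteration 2

Answer: 2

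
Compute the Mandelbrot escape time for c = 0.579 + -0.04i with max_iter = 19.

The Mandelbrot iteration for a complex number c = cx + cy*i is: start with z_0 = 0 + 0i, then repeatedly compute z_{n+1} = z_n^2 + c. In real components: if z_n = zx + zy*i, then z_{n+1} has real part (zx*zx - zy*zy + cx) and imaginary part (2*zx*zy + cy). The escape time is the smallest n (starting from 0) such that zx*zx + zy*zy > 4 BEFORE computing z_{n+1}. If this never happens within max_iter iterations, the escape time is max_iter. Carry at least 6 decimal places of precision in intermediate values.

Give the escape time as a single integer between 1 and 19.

Answer: 4

Derivation:
z_0 = 0 + 0i, c = 0.5790 + -0.0400i
Iter 1: z = 0.5790 + -0.0400i, |z|^2 = 0.3368
Iter 2: z = 0.9126 + -0.0863i, |z|^2 = 0.8404
Iter 3: z = 1.4045 + -0.1976i, |z|^2 = 2.0115
Iter 4: z = 2.5125 + -0.5949i, |z|^2 = 6.6665
Escaped at iteration 4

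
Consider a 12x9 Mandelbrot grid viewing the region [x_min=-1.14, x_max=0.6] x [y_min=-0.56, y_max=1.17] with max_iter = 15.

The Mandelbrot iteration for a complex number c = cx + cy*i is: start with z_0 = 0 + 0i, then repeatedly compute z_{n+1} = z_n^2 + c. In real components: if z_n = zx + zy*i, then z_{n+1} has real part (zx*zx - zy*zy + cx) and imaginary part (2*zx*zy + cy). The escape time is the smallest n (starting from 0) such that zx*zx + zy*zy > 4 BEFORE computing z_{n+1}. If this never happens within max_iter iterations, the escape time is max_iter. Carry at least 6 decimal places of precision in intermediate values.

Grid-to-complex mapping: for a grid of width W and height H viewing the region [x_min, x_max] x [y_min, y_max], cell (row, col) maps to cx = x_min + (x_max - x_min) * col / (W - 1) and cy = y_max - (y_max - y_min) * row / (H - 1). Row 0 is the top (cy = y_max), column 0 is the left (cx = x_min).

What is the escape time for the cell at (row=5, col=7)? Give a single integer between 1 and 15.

Answer: 15

Derivation:
z_0 = 0 + 0i, c = -0.0327 + 0.0887i
Iter 1: z = -0.0327 + 0.0887i, |z|^2 = 0.0089
Iter 2: z = -0.0395 + 0.0829i, |z|^2 = 0.0084
Iter 3: z = -0.0380 + 0.0822i, |z|^2 = 0.0082
Iter 4: z = -0.0380 + 0.0825i, |z|^2 = 0.0083
Iter 5: z = -0.0381 + 0.0825i, |z|^2 = 0.0083
Iter 6: z = -0.0381 + 0.0825i, |z|^2 = 0.0083
Iter 7: z = -0.0381 + 0.0825i, |z|^2 = 0.0083
Iter 8: z = -0.0381 + 0.0825i, |z|^2 = 0.0083
Iter 9: z = -0.0381 + 0.0825i, |z|^2 = 0.0083
Iter 10: z = -0.0381 + 0.0825i, |z|^2 = 0.0083
Iter 11: z = -0.0381 + 0.0825i, |z|^2 = 0.0083
Iter 12: z = -0.0381 + 0.0825i, |z|^2 = 0.0083
Iter 13: z = -0.0381 + 0.0825i, |z|^2 = 0.0083
Iter 14: z = -0.0381 + 0.0825i, |z|^2 = 0.0083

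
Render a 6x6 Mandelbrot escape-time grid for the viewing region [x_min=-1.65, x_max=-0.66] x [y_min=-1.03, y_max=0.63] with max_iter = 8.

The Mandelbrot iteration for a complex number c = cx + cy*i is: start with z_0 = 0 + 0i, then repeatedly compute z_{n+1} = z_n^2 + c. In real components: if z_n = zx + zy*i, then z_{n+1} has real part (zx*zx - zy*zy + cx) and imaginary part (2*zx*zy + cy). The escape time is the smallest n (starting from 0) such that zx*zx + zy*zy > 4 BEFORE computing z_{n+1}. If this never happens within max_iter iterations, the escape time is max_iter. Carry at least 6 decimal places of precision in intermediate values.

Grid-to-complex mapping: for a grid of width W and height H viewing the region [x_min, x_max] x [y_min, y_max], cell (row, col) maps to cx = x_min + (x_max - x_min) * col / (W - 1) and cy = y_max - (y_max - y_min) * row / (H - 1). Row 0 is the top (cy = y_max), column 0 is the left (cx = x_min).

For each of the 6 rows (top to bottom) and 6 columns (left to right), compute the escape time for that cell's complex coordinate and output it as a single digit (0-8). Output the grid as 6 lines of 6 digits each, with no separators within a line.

(row=0, col=0): c = -1.6500 + 0.6300i → escape time 3
(row=0, col=1): c = -1.4520 + 0.6300i → escape time 3
(row=0, col=2): c = -1.2540 + 0.6300i → escape time 3
(row=0, col=3): c = -1.0560 + 0.6300i → escape time 4
(row=0, col=4): c = -0.8580 + 0.6300i → escape time 5
(row=0, col=5): c = -0.6600 + 0.6300i → escape time 7
(row=1, col=0): c = -1.6500 + 0.2980i → escape time 4
(row=1, col=1): c = -1.4520 + 0.2980i → escape time 5
(row=1, col=2): c = -1.2540 + 0.2980i → escape time 8
(row=1, col=3): c = -1.0560 + 0.2980i → escape time 8
(row=1, col=4): c = -0.8580 + 0.2980i → escape time 8
(row=1, col=5): c = -0.6600 + 0.2980i → escape time 8
(row=2, col=0): c = -1.6500 + -0.0340i → escape time 8
(row=2, col=1): c = -1.4520 + -0.0340i → escape time 8
(row=2, col=2): c = -1.2540 + -0.0340i → escape time 8
(row=2, col=3): c = -1.0560 + -0.0340i → escape time 8
(row=2, col=4): c = -0.8580 + -0.0340i → escape time 8
(row=2, col=5): c = -0.6600 + -0.0340i → escape time 8
(row=3, col=0): c = -1.6500 + -0.3660i → escape time 4
(row=3, col=1): c = -1.4520 + -0.3660i → escape time 5
(row=3, col=2): c = -1.2540 + -0.3660i → escape time 8
(row=3, col=3): c = -1.0560 + -0.3660i → escape time 8
(row=3, col=4): c = -0.8580 + -0.3660i → escape time 7
(row=3, col=5): c = -0.6600 + -0.3660i → escape time 8
(row=4, col=0): c = -1.6500 + -0.6980i → escape time 3
(row=4, col=1): c = -1.4520 + -0.6980i → escape time 3
(row=4, col=2): c = -1.2540 + -0.6980i → escape time 3
(row=4, col=3): c = -1.0560 + -0.6980i → escape time 3
(row=4, col=4): c = -0.8580 + -0.6980i → escape time 4
(row=4, col=5): c = -0.6600 + -0.6980i → escape time 6
(row=5, col=0): c = -1.6500 + -1.0300i → escape time 2
(row=5, col=1): c = -1.4520 + -1.0300i → escape time 2
(row=5, col=2): c = -1.2540 + -1.0300i → escape time 3
(row=5, col=3): c = -1.0560 + -1.0300i → escape time 3
(row=5, col=4): c = -0.8580 + -1.0300i → escape time 3
(row=5, col=5): c = -0.6600 + -1.0300i → escape time 3

Answer: 333457
458888
888888
458878
333346
223333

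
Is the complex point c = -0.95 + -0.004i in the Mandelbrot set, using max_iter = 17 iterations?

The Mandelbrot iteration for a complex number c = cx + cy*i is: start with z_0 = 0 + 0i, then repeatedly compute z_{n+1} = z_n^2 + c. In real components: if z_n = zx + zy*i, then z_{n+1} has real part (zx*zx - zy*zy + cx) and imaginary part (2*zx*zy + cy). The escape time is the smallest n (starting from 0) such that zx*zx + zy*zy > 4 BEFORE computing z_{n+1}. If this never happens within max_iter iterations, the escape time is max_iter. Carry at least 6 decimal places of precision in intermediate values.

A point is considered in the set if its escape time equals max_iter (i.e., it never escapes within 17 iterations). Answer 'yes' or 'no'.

z_0 = 0 + 0i, c = -0.9500 + -0.0040i
Iter 1: z = -0.9500 + -0.0040i, |z|^2 = 0.9025
Iter 2: z = -0.0475 + 0.0036i, |z|^2 = 0.0023
Iter 3: z = -0.9478 + -0.0043i, |z|^2 = 0.8983
Iter 4: z = -0.0518 + 0.0042i, |z|^2 = 0.0027
Iter 5: z = -0.9473 + -0.0044i, |z|^2 = 0.8975
Iter 6: z = -0.0526 + 0.0044i, |z|^2 = 0.0028
Iter 7: z = -0.9473 + -0.0045i, |z|^2 = 0.8973
Iter 8: z = -0.0527 + 0.0045i, |z|^2 = 0.0028
Iter 9: z = -0.9472 + -0.0045i, |z|^2 = 0.8973
Iter 10: z = -0.0528 + 0.0045i, |z|^2 = 0.0028
Iter 11: z = -0.9472 + -0.0045i, |z|^2 = 0.8973
Iter 12: z = -0.0528 + 0.0045i, |z|^2 = 0.0028
Iter 13: z = -0.9472 + -0.0045i, |z|^2 = 0.8973
Iter 14: z = -0.0528 + 0.0045i, |z|^2 = 0.0028
Iter 15: z = -0.9472 + -0.0045i, |z|^2 = 0.8973
Iter 16: z = -0.0528 + 0.0045i, |z|^2 = 0.0028
Did not escape in 17 iterations → in set

Answer: yes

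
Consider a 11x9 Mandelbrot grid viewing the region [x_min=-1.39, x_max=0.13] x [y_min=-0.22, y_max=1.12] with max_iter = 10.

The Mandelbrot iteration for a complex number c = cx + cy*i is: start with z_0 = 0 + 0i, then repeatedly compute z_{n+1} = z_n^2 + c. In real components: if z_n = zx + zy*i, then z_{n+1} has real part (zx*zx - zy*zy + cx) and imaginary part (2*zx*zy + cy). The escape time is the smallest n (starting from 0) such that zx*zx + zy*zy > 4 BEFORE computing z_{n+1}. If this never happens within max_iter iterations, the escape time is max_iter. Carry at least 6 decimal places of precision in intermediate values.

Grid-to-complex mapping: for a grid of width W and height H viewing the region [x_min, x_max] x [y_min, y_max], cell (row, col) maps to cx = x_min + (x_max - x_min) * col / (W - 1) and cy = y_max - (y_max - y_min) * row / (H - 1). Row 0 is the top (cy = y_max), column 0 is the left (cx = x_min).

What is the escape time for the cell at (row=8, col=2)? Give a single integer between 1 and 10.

z_0 = 0 + 0i, c = -1.0860 + -0.2200i
Iter 1: z = -1.0860 + -0.2200i, |z|^2 = 1.2278
Iter 2: z = 0.0450 + 0.2578i, |z|^2 = 0.0685
Iter 3: z = -1.1505 + -0.1968i, |z|^2 = 1.3623
Iter 4: z = 0.1988 + 0.2328i, |z|^2 = 0.0937
Iter 5: z = -1.1007 + -0.1274i, |z|^2 = 1.2277
Iter 6: z = 0.1092 + 0.0605i, |z|^2 = 0.0156
Iter 7: z = -1.0777 + -0.2068i, |z|^2 = 1.2043
Iter 8: z = 0.0327 + 0.2257i, |z|^2 = 0.0520
Iter 9: z = -1.1359 + -0.2052i, |z|^2 = 1.3323

Answer: 10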